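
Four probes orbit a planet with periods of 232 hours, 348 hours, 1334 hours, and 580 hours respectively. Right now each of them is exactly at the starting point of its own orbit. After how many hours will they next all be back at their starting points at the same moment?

We need the least common multiple of the intervals.
232 = 2^3 × 29
348 = 2^2 × 3 × 29
1334 = 2 × 23 × 29
580 = 2^2 × 5 × 29
LCM(232, 348, 1334, 580) = 2^3 × 3 × 5 × 23 × 29 = 80040.

80040 hours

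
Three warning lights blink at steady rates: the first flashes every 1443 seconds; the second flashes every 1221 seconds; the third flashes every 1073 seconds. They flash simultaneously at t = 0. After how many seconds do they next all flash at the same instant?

460317 seconds

We need the least common multiple of the intervals.
1443 = 3 × 13 × 37
1221 = 3 × 11 × 37
1073 = 29 × 37
LCM(1443, 1221, 1073) = 3 × 11 × 13 × 29 × 37 = 460317.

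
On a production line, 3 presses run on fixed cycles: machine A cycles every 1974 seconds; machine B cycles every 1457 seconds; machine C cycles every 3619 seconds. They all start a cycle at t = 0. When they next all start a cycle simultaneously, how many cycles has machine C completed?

All finish a whole number of cycles simultaneously at t = LCM of the periods.
1974 = 2 × 3 × 7 × 47
1457 = 31 × 47
3619 = 7 × 11 × 47
LCM(1974, 1457, 3619) = 2 × 3 × 7 × 11 × 31 × 47 = 673134.
Cycles for period 3619: 673134 / 3619 = 186.

186 cycles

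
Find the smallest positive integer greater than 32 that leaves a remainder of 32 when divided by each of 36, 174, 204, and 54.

53276

N − 32 must be a common multiple of 36, 174, 204, and 54.
36 = 2^2 × 3^2
174 = 2 × 3 × 29
204 = 2^2 × 3 × 17
54 = 2 × 3^3
LCM(36, 174, 204, 54) = 2^2 × 3^3 × 17 × 29 = 53244.
Smallest N > 32 is LCM + 32 = 53244 + 32 = 53276.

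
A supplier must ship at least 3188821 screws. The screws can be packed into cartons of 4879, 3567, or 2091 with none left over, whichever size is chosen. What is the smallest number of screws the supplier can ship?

The number of screws must be a common multiple of 4879, 3567, and 2091, so a multiple of their LCM.
4879 = 7 × 17 × 41
3567 = 3 × 29 × 41
2091 = 3 × 17 × 41
LCM(4879, 3567, 2091) = 3 × 7 × 17 × 29 × 41 = 424473.
Smallest multiple of 424473 that is ≥ 3188821: ⌈3188821/424473⌉ × 424473 = 8 × 424473 = 3395784.

3395784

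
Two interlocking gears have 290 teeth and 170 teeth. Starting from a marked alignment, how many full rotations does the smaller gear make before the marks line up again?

They are all back at their starting positions together after one LCM of the periods.
290 = 2 × 5 × 29
170 = 2 × 5 × 17
LCM(290, 170) = 2 × 5 × 17 × 29 = 4930.
Rotations for period 170: 4930 / 170 = 29.

29 rotations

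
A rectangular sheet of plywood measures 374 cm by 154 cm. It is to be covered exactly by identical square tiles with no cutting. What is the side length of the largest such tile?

The tile side must divide both 374 and 154, so the largest is their gcd.
374 = 2 × 11 × 17
154 = 2 × 7 × 11
gcd(374, 154) = 2 × 11 = 22.

22 cm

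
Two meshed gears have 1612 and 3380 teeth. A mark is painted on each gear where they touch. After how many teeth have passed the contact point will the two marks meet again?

104780 teeth

They coincide at every common multiple of the periods; the first is the LCM.
1612 = 2^2 × 13 × 31
3380 = 2^2 × 5 × 13^2
LCM(1612, 3380) = 2^2 × 5 × 13^2 × 31 = 104780.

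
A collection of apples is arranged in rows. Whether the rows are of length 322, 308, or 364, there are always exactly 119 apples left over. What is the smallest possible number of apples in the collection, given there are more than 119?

N − 119 must be a common multiple of 322, 308, and 364.
322 = 2 × 7 × 23
308 = 2^2 × 7 × 11
364 = 2^2 × 7 × 13
LCM(322, 308, 364) = 2^2 × 7 × 11 × 13 × 23 = 92092.
Smallest N > 119 is LCM + 119 = 92092 + 119 = 92211.

92211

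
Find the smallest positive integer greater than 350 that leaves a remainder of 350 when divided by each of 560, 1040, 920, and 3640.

N − 350 must be a common multiple of 560, 1040, 920, and 3640.
560 = 2^4 × 5 × 7
1040 = 2^4 × 5 × 13
920 = 2^3 × 5 × 23
3640 = 2^3 × 5 × 7 × 13
LCM(560, 1040, 920, 3640) = 2^4 × 5 × 7 × 13 × 23 = 167440.
Smallest N > 350 is LCM + 350 = 167440 + 350 = 167790.

167790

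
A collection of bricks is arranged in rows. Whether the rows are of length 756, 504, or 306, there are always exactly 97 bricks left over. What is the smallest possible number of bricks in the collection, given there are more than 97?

N − 97 must be a common multiple of 756, 504, and 306.
756 = 2^2 × 3^3 × 7
504 = 2^3 × 3^2 × 7
306 = 2 × 3^2 × 17
LCM(756, 504, 306) = 2^3 × 3^3 × 7 × 17 = 25704.
Smallest N > 97 is LCM + 97 = 25704 + 97 = 25801.

25801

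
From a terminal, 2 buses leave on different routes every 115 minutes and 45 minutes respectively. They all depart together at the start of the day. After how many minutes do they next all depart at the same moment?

We need the least common multiple of the intervals.
115 = 5 × 23
45 = 3^2 × 5
LCM(115, 45) = 3^2 × 5 × 23 = 1035.

1035 minutes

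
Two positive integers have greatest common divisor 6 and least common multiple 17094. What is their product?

102564

For any two positive integers, gcd × lcm = product = 6 × 17094 = 102564.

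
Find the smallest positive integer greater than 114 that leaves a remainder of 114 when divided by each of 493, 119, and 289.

58781

N − 114 must be a common multiple of 493, 119, and 289.
493 = 17 × 29
119 = 7 × 17
289 = 17^2
LCM(493, 119, 289) = 7 × 17^2 × 29 = 58667.
Smallest N > 114 is LCM + 114 = 58667 + 114 = 58781.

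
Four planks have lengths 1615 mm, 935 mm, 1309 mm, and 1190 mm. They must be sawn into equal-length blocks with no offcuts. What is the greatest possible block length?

This is the greatest common divisor of 1615, 935, 1309, and 1190.
1615 = 5 × 17 × 19
935 = 5 × 11 × 17
1309 = 7 × 11 × 17
1190 = 2 × 5 × 7 × 17
gcd(1615, 935, 1309, 1190) = 17.

17 mm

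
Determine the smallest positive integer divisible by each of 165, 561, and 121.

165 = 3 × 5 × 11
561 = 3 × 11 × 17
121 = 11^2
LCM(165, 561, 121) = 3 × 5 × 11^2 × 17 = 30855.

30855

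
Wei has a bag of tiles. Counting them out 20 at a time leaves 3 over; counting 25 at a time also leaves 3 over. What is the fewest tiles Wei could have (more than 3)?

103

N − 3 must be a common multiple of 20 and 25.
20 = 2^2 × 5
25 = 5^2
LCM(20, 25) = 2^2 × 5^2 = 100.
Smallest N > 3 is LCM + 3 = 100 + 3 = 103.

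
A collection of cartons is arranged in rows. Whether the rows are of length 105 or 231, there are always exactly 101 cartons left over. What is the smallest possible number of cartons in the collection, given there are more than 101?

N − 101 must be a common multiple of 105 and 231.
105 = 3 × 5 × 7
231 = 3 × 7 × 11
LCM(105, 231) = 3 × 5 × 7 × 11 = 1155.
Smallest N > 101 is LCM + 101 = 1155 + 101 = 1256.

1256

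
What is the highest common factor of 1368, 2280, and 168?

1368 = 2^3 × 3^2 × 19
2280 = 2^3 × 3 × 5 × 19
168 = 2^3 × 3 × 7
gcd(1368, 2280, 168) = 2^3 × 3 = 24.

24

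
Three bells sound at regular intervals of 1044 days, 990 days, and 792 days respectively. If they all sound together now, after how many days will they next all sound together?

114840 days

We need the least common multiple of the intervals.
1044 = 2^2 × 3^2 × 29
990 = 2 × 3^2 × 5 × 11
792 = 2^3 × 3^2 × 11
LCM(1044, 990, 792) = 2^3 × 3^2 × 5 × 11 × 29 = 114840.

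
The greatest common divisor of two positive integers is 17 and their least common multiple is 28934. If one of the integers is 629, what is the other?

For two integers, gcd × lcm = product, so the other is (17 × 28934) / 629 = 491878 / 629 = 782.

782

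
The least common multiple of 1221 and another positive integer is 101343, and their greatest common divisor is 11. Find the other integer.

913

gcd × lcm = product of the two integers, so the other integer is (11 × 101343) / 1221 = 913.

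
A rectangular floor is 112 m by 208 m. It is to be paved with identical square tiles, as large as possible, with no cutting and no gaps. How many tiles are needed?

91

Tile side = gcd(112, 208).
112 = 2^4 × 7
208 = 2^4 × 13
gcd(112, 208) = 2^4 = 16.
Tiles: (112/16) × (208/16) = 7 × 13 = 91.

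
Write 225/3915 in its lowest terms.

5/87

225 = 3^2 × 5^2
3915 = 3^3 × 5 × 29
gcd(225, 3915) = 3^2 × 5 = 45.
Divide numerator and denominator by 45: 225/3915 = 5/87.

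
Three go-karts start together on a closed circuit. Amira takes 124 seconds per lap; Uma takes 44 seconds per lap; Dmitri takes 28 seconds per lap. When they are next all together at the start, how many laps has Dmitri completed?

All finish a whole number of cycles simultaneously at t = LCM of the periods.
124 = 2^2 × 31
44 = 2^2 × 11
28 = 2^2 × 7
LCM(124, 44, 28) = 2^2 × 7 × 11 × 31 = 9548.
Laps for period 28: 9548 / 28 = 341.

341 laps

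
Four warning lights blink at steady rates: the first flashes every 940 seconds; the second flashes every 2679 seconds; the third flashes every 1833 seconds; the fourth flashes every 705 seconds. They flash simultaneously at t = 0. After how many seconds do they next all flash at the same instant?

696540 seconds

They coincide at every common multiple of the periods; the first is the LCM.
940 = 2^2 × 5 × 47
2679 = 3 × 19 × 47
1833 = 3 × 13 × 47
705 = 3 × 5 × 47
LCM(940, 2679, 1833, 705) = 2^2 × 3 × 5 × 13 × 19 × 47 = 696540.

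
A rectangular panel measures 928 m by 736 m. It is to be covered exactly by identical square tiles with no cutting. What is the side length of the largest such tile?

The tile side must divide both 928 and 736, so the largest is their gcd.
928 = 2^5 × 29
736 = 2^5 × 23
gcd(928, 736) = 2^5 = 32.

32 m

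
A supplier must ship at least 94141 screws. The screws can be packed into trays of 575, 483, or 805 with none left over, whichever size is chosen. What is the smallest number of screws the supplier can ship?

96600

The number of screws must be a common multiple of 575, 483, and 805, so a multiple of their LCM.
575 = 5^2 × 23
483 = 3 × 7 × 23
805 = 5 × 7 × 23
LCM(575, 483, 805) = 3 × 5^2 × 7 × 23 = 12075.
Smallest multiple of 12075 that is ≥ 94141: ⌈94141/12075⌉ × 12075 = 8 × 12075 = 96600.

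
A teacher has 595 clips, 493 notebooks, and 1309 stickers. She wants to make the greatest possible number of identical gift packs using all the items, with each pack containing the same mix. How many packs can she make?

The pack count must divide each quantity, so the greatest is gcd(595, 493, 1309).
595 = 5 × 7 × 17
493 = 17 × 29
1309 = 7 × 11 × 17
gcd(595, 493, 1309) = 17.

17 packs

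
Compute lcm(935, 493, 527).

935 = 5 × 11 × 17
493 = 17 × 29
527 = 17 × 31
LCM(935, 493, 527) = 5 × 11 × 17 × 29 × 31 = 840565.

840565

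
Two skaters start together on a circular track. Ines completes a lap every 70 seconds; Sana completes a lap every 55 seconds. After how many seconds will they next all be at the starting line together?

They coincide at every common multiple of the periods; the first is the LCM.
70 = 2 × 5 × 7
55 = 5 × 11
LCM(70, 55) = 2 × 5 × 7 × 11 = 770.

770 seconds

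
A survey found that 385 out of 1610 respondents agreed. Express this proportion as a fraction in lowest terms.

385 = 5 × 7 × 11
1610 = 2 × 5 × 7 × 23
gcd(385, 1610) = 5 × 7 = 35.
Divide numerator and denominator by 35: 385/1610 = 11/46.

11/46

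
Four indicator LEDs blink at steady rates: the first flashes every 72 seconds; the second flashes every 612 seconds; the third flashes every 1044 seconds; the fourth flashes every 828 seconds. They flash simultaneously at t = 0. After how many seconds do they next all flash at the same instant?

They coincide at every common multiple of the periods; the first is the LCM.
72 = 2^3 × 3^2
612 = 2^2 × 3^2 × 17
1044 = 2^2 × 3^2 × 29
828 = 2^2 × 3^2 × 23
LCM(72, 612, 1044, 828) = 2^3 × 3^2 × 17 × 23 × 29 = 816408.

816408 seconds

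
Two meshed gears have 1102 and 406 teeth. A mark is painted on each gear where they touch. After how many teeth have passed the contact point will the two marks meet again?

7714 teeth

The first simultaneous occurrence is after LCM of the individual periods.
1102 = 2 × 19 × 29
406 = 2 × 7 × 29
LCM(1102, 406) = 2 × 7 × 19 × 29 = 7714.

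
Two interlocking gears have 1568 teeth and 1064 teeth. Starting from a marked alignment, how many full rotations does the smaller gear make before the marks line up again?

28 rotations

All finish a whole number of cycles simultaneously at t = LCM of the periods.
1568 = 2^5 × 7^2
1064 = 2^3 × 7 × 19
LCM(1568, 1064) = 2^5 × 7^2 × 19 = 29792.
Rotations for period 1064: 29792 / 1064 = 28.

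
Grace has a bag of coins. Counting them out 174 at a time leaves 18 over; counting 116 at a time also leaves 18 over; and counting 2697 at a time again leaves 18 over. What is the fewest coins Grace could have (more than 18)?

10806

N − 18 must be a common multiple of 174, 116, and 2697.
174 = 2 × 3 × 29
116 = 2^2 × 29
2697 = 3 × 29 × 31
LCM(174, 116, 2697) = 2^2 × 3 × 29 × 31 = 10788.
Smallest N > 18 is LCM + 18 = 10788 + 18 = 10806.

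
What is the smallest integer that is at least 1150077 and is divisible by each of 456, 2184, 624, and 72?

The integer must be a common multiple of 456, 2184, 624, and 72, so a multiple of their LCM.
456 = 2^3 × 3 × 19
2184 = 2^3 × 3 × 7 × 13
624 = 2^4 × 3 × 13
72 = 2^3 × 3^2
LCM(456, 2184, 624, 72) = 2^4 × 3^2 × 7 × 13 × 19 = 248976.
Smallest multiple of 248976 that is ≥ 1150077: ⌈1150077/248976⌉ × 248976 = 5 × 248976 = 1244880.

1244880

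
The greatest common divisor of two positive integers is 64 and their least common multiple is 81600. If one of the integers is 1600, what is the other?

For two integers, gcd × lcm = product, so the other is (64 × 81600) / 1600 = 5222400 / 1600 = 3264.

3264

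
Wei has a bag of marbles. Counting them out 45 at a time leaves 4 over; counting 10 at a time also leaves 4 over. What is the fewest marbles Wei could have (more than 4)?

N − 4 must be a common multiple of 45 and 10.
45 = 3^2 × 5
10 = 2 × 5
LCM(45, 10) = 2 × 3^2 × 5 = 90.
Smallest N > 4 is LCM + 4 = 90 + 4 = 94.

94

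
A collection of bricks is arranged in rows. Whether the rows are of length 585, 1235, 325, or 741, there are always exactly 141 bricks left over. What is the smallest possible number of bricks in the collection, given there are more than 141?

55716

N − 141 must be a common multiple of 585, 1235, 325, and 741.
585 = 3^2 × 5 × 13
1235 = 5 × 13 × 19
325 = 5^2 × 13
741 = 3 × 13 × 19
LCM(585, 1235, 325, 741) = 3^2 × 5^2 × 13 × 19 = 55575.
Smallest N > 141 is LCM + 141 = 55575 + 141 = 55716.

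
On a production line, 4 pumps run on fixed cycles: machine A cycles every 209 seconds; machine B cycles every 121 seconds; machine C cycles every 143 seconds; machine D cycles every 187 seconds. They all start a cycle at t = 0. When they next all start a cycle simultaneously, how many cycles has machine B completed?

All finish a whole number of cycles simultaneously at t = LCM of the periods.
209 = 11 × 19
121 = 11^2
143 = 11 × 13
187 = 11 × 17
LCM(209, 121, 143, 187) = 11^2 × 13 × 17 × 19 = 508079.
Cycles for period 121: 508079 / 121 = 4199.

4199 cycles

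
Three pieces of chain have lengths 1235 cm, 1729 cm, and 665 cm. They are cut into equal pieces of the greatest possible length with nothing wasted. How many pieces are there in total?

191

Piece length = gcd(1235, 1729, 665).
1235 = 5 × 13 × 19
1729 = 7 × 13 × 19
665 = 5 × 7 × 19
gcd(1235, 1729, 665) = 19.
Total pieces = 1235/19 + 1729/19 + 665/19 = 65 + 91 + 35 = 191.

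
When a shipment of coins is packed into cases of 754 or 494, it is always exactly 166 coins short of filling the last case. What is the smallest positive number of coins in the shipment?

Being 166 short of a full case of size k means N ≡ −166 (mod k), i.e. N + 166 is a multiple of each size.
754 = 2 × 13 × 29
494 = 2 × 13 × 19
LCM(754, 494) = 2 × 13 × 19 × 29 = 14326.
Smallest positive N is 14326 − 166 = 14160.

14160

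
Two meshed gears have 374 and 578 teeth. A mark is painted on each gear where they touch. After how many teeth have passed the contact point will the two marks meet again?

The first simultaneous occurrence is after LCM of the individual periods.
374 = 2 × 11 × 17
578 = 2 × 17^2
LCM(374, 578) = 2 × 11 × 17^2 = 6358.

6358 teeth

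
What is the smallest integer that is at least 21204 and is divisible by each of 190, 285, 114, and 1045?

25080

The integer must be a common multiple of 190, 285, 114, and 1045, so a multiple of their LCM.
190 = 2 × 5 × 19
285 = 3 × 5 × 19
114 = 2 × 3 × 19
1045 = 5 × 11 × 19
LCM(190, 285, 114, 1045) = 2 × 3 × 5 × 11 × 19 = 6270.
Smallest multiple of 6270 that is ≥ 21204: ⌈21204/6270⌉ × 6270 = 4 × 6270 = 25080.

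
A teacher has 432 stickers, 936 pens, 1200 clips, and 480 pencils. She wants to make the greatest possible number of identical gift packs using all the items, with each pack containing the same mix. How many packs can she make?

The pack count must divide each quantity, so the greatest is gcd(432, 936, 1200, 480).
432 = 2^4 × 3^3
936 = 2^3 × 3^2 × 13
1200 = 2^4 × 3 × 5^2
480 = 2^5 × 3 × 5
gcd(432, 936, 1200, 480) = 2^3 × 3 = 24.

24 packs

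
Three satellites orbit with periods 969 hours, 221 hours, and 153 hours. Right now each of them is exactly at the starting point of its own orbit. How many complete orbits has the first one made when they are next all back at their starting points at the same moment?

39 orbits

The first common completion time is the LCM of the periods.
969 = 3 × 17 × 19
221 = 13 × 17
153 = 3^2 × 17
LCM(969, 221, 153) = 3^2 × 13 × 17 × 19 = 37791.
Orbits for period 969: 37791 / 969 = 39.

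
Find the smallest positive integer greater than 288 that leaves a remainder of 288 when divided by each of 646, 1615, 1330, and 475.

113338

N − 288 must be a common multiple of 646, 1615, 1330, and 475.
646 = 2 × 17 × 19
1615 = 5 × 17 × 19
1330 = 2 × 5 × 7 × 19
475 = 5^2 × 19
LCM(646, 1615, 1330, 475) = 2 × 5^2 × 7 × 17 × 19 = 113050.
Smallest N > 288 is LCM + 288 = 113050 + 288 = 113338.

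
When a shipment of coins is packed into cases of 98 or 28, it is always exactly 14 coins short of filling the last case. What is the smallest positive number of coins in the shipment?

Being 14 short of a full case of size k means N ≡ −14 (mod k), i.e. N + 14 is a multiple of each size.
98 = 2 × 7^2
28 = 2^2 × 7
LCM(98, 28) = 2^2 × 7^2 = 196.
Smallest positive N is 196 − 14 = 182.

182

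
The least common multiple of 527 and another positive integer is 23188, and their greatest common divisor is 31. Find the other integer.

1364

gcd × lcm = product of the two integers, so the other integer is (31 × 23188) / 527 = 1364.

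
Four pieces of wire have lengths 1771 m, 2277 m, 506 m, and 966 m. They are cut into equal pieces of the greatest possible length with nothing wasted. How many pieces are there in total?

240

Piece length = gcd(1771, 2277, 506, 966).
1771 = 7 × 11 × 23
2277 = 3^2 × 11 × 23
506 = 2 × 11 × 23
966 = 2 × 3 × 7 × 23
gcd(1771, 2277, 506, 966) = 23.
Total pieces = 1771/23 + 2277/23 + 506/23 + 966/23 = 77 + 99 + 22 + 42 = 240.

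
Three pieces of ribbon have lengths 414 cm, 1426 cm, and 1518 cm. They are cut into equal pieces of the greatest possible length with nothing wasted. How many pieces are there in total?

Piece length = gcd(414, 1426, 1518).
414 = 2 × 3^2 × 23
1426 = 2 × 23 × 31
1518 = 2 × 3 × 11 × 23
gcd(414, 1426, 1518) = 2 × 23 = 46.
Total pieces = 414/46 + 1426/46 + 1518/46 = 9 + 31 + 33 = 73.

73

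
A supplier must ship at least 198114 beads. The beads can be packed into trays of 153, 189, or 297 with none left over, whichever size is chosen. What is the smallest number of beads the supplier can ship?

212058

The number of beads must be a common multiple of 153, 189, and 297, so a multiple of their LCM.
153 = 3^2 × 17
189 = 3^3 × 7
297 = 3^3 × 11
LCM(153, 189, 297) = 3^3 × 7 × 11 × 17 = 35343.
Smallest multiple of 35343 that is ≥ 198114: ⌈198114/35343⌉ × 35343 = 6 × 35343 = 212058.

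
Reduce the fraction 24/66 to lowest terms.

4/11

24 = 2^3 × 3
66 = 2 × 3 × 11
gcd(24, 66) = 2 × 3 = 6.
Divide numerator and denominator by 6: 24/66 = 4/11.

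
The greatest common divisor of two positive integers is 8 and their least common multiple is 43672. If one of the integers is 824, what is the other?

For two integers, gcd × lcm = product, so the other is (8 × 43672) / 824 = 349376 / 824 = 424.

424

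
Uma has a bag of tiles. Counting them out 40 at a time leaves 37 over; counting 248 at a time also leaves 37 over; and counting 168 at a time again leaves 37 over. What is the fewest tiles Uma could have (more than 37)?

N − 37 must be a common multiple of 40, 248, and 168.
40 = 2^3 × 5
248 = 2^3 × 31
168 = 2^3 × 3 × 7
LCM(40, 248, 168) = 2^3 × 3 × 5 × 7 × 31 = 26040.
Smallest N > 37 is LCM + 37 = 26040 + 37 = 26077.

26077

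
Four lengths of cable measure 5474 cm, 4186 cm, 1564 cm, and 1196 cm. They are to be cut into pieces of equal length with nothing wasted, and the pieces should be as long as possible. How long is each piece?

The greatest length dividing all of 5474, 4186, 1564, and 1196 is their gcd.
5474 = 2 × 7 × 17 × 23
4186 = 2 × 7 × 13 × 23
1564 = 2^2 × 17 × 23
1196 = 2^2 × 13 × 23
gcd(5474, 4186, 1564, 1196) = 2 × 23 = 46.

46 cm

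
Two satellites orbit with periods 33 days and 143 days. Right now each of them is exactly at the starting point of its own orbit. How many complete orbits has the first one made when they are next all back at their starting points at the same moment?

13 orbits

They are all back at their starting positions together after one LCM of the periods.
33 = 3 × 11
143 = 11 × 13
LCM(33, 143) = 3 × 11 × 13 = 429.
Orbits for period 33: 429 / 33 = 13.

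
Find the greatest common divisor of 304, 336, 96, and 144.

16

304 = 2^4 × 19
336 = 2^4 × 3 × 7
96 = 2^5 × 3
144 = 2^4 × 3^2
gcd(304, 336, 96, 144) = 2^4 = 16.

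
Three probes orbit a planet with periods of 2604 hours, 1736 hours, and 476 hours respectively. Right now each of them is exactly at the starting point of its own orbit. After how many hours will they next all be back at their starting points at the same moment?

They coincide at every common multiple of the periods; the first is the LCM.
2604 = 2^2 × 3 × 7 × 31
1736 = 2^3 × 7 × 31
476 = 2^2 × 7 × 17
LCM(2604, 1736, 476) = 2^3 × 3 × 7 × 17 × 31 = 88536.

88536 hours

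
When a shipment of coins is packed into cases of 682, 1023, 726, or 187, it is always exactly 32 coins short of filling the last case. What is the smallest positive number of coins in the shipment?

382570

Being 32 short of a full case of size k means N ≡ −32 (mod k), i.e. N + 32 is a multiple of each size.
682 = 2 × 11 × 31
1023 = 3 × 11 × 31
726 = 2 × 3 × 11^2
187 = 11 × 17
LCM(682, 1023, 726, 187) = 2 × 3 × 11^2 × 17 × 31 = 382602.
Smallest positive N is 382602 − 32 = 382570.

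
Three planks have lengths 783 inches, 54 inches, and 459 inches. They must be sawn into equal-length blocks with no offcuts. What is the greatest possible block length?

The block length must divide every plank, so the greatest is gcd(783, 54, 459).
783 = 3^3 × 29
54 = 2 × 3^3
459 = 3^3 × 17
gcd(783, 54, 459) = 3^3 = 27.

27 inches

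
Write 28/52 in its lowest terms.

28 = 2^2 × 7
52 = 2^2 × 13
gcd(28, 52) = 2^2 = 4.
Divide numerator and denominator by 4: 28/52 = 7/13.

7/13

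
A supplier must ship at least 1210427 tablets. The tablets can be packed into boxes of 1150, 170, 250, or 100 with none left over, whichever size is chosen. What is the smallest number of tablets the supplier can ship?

The number of tablets must be a common multiple of 1150, 170, 250, and 100, so a multiple of their LCM.
1150 = 2 × 5^2 × 23
170 = 2 × 5 × 17
250 = 2 × 5^3
100 = 2^2 × 5^2
LCM(1150, 170, 250, 100) = 2^2 × 5^3 × 17 × 23 = 195500.
Smallest multiple of 195500 that is ≥ 1210427: ⌈1210427/195500⌉ × 195500 = 7 × 195500 = 1368500.

1368500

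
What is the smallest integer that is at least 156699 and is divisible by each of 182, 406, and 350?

263900

The integer must be a common multiple of 182, 406, and 350, so a multiple of their LCM.
182 = 2 × 7 × 13
406 = 2 × 7 × 29
350 = 2 × 5^2 × 7
LCM(182, 406, 350) = 2 × 5^2 × 7 × 13 × 29 = 131950.
Smallest multiple of 131950 that is ≥ 156699: ⌈156699/131950⌉ × 131950 = 2 × 131950 = 263900.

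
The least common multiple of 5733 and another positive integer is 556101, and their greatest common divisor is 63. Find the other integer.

6111

gcd × lcm = product of the two integers, so the other integer is (63 × 556101) / 5733 = 6111.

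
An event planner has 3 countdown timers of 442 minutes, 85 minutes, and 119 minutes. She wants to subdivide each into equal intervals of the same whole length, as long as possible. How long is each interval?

17 minutes

The interval must divide each timer length; the longest such is the gcd.
442 = 2 × 13 × 17
85 = 5 × 17
119 = 7 × 17
gcd(442, 85, 119) = 17.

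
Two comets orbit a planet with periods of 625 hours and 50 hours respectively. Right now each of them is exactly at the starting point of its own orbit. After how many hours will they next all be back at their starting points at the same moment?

1250 hours

They coincide at every common multiple of the periods; the first is the LCM.
625 = 5^4
50 = 2 × 5^2
LCM(625, 50) = 2 × 5^4 = 1250.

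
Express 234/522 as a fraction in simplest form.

13/29

234 = 2 × 3^2 × 13
522 = 2 × 3^2 × 29
gcd(234, 522) = 2 × 3^2 = 18.
Divide numerator and denominator by 18: 234/522 = 13/29.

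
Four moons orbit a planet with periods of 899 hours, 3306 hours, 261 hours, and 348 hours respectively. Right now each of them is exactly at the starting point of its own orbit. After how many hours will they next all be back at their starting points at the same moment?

614916 hours

We need the least common multiple of the intervals.
899 = 29 × 31
3306 = 2 × 3 × 19 × 29
261 = 3^2 × 29
348 = 2^2 × 3 × 29
LCM(899, 3306, 261, 348) = 2^2 × 3^2 × 19 × 29 × 31 = 614916.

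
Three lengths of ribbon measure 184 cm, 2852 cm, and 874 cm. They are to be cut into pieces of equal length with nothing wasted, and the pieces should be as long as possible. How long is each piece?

The greatest length dividing all of 184, 2852, and 874 is their gcd.
184 = 2^3 × 23
2852 = 2^2 × 23 × 31
874 = 2 × 19 × 23
gcd(184, 2852, 874) = 2 × 23 = 46.

46 cm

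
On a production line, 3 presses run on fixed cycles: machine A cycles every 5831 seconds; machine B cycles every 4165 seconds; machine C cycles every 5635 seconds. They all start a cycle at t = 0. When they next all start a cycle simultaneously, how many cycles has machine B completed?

All finish a whole number of cycles simultaneously at t = LCM of the periods.
5831 = 7^3 × 17
4165 = 5 × 7^2 × 17
5635 = 5 × 7^2 × 23
LCM(5831, 4165, 5635) = 5 × 7^3 × 17 × 23 = 670565.
Cycles for period 4165: 670565 / 4165 = 161.

161 cycles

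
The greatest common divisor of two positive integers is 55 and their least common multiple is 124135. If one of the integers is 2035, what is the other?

For two integers, gcd × lcm = product, so the other is (55 × 124135) / 2035 = 6827425 / 2035 = 3355.

3355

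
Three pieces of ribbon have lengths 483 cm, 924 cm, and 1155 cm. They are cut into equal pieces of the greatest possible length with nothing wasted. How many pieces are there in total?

122

Piece length = gcd(483, 924, 1155).
483 = 3 × 7 × 23
924 = 2^2 × 3 × 7 × 11
1155 = 3 × 5 × 7 × 11
gcd(483, 924, 1155) = 3 × 7 = 21.
Total pieces = 483/21 + 924/21 + 1155/21 = 23 + 44 + 55 = 122.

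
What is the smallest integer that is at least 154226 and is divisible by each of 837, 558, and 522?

194184

The integer must be a common multiple of 837, 558, and 522, so a multiple of their LCM.
837 = 3^3 × 31
558 = 2 × 3^2 × 31
522 = 2 × 3^2 × 29
LCM(837, 558, 522) = 2 × 3^3 × 29 × 31 = 48546.
Smallest multiple of 48546 that is ≥ 154226: ⌈154226/48546⌉ × 48546 = 4 × 48546 = 194184.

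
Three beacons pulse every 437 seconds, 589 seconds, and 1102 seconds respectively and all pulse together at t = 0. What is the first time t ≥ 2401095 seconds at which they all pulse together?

3142904 seconds

Joint pulses occur at multiples of LCM(437, 589, 1102).
437 = 19 × 23
589 = 19 × 31
1102 = 2 × 19 × 29
LCM(437, 589, 1102) = 2 × 19 × 23 × 29 × 31 = 785726.
Smallest multiple of 785726 that is ≥ 2401095: ⌈2401095/785726⌉ × 785726 = 4 × 785726 = 3142904.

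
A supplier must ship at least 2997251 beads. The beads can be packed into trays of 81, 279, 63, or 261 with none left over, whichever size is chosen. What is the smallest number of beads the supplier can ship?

The number of beads must be a common multiple of 81, 279, 63, and 261, so a multiple of their LCM.
81 = 3^4
279 = 3^2 × 31
63 = 3^2 × 7
261 = 3^2 × 29
LCM(81, 279, 63, 261) = 3^4 × 7 × 29 × 31 = 509733.
Smallest multiple of 509733 that is ≥ 2997251: ⌈2997251/509733⌉ × 509733 = 6 × 509733 = 3058398.

3058398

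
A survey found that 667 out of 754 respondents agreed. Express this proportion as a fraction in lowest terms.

23/26

667 = 23 × 29
754 = 2 × 13 × 29
gcd(667, 754) = 29.
Divide numerator and denominator by 29: 667/754 = 23/26.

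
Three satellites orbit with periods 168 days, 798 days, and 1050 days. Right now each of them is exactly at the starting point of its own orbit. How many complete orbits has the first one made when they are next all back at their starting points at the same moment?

475 orbits

All finish a whole number of cycles simultaneously at t = LCM of the periods.
168 = 2^3 × 3 × 7
798 = 2 × 3 × 7 × 19
1050 = 2 × 3 × 5^2 × 7
LCM(168, 798, 1050) = 2^3 × 3 × 5^2 × 7 × 19 = 79800.
Orbits for period 168: 79800 / 168 = 475.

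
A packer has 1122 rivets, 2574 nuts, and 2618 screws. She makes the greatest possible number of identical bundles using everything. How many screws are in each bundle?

Number of bundles = gcd(1122, 2574, 2618).
1122 = 2 × 3 × 11 × 17
2574 = 2 × 3^2 × 11 × 13
2618 = 2 × 7 × 11 × 17
gcd(1122, 2574, 2618) = 2 × 11 = 22.
screws per bundle = 2618 / 22 = 119.

119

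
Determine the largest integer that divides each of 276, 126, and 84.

6

276 = 2^2 × 3 × 23
126 = 2 × 3^2 × 7
84 = 2^2 × 3 × 7
gcd(276, 126, 84) = 2 × 3 = 6.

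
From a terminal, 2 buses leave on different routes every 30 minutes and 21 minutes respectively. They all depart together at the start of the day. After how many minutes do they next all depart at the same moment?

210 minutes

We need the least common multiple of the intervals.
30 = 2 × 3 × 5
21 = 3 × 7
LCM(30, 21) = 2 × 3 × 5 × 7 = 210.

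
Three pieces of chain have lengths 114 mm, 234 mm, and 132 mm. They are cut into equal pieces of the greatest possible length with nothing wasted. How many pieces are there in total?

80

Piece length = gcd(114, 234, 132).
114 = 2 × 3 × 19
234 = 2 × 3^2 × 13
132 = 2^2 × 3 × 11
gcd(114, 234, 132) = 2 × 3 = 6.
Total pieces = 114/6 + 234/6 + 132/6 = 19 + 39 + 22 = 80.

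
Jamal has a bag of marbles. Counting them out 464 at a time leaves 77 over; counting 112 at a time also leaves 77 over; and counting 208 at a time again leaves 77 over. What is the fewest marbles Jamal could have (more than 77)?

42301

N − 77 must be a common multiple of 464, 112, and 208.
464 = 2^4 × 29
112 = 2^4 × 7
208 = 2^4 × 13
LCM(464, 112, 208) = 2^4 × 7 × 13 × 29 = 42224.
Smallest N > 77 is LCM + 77 = 42224 + 77 = 42301.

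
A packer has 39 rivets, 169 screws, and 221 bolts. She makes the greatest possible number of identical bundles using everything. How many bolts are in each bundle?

Number of bundles = gcd(39, 169, 221).
39 = 3 × 13
169 = 13^2
221 = 13 × 17
gcd(39, 169, 221) = 13.
bolts per bundle = 221 / 13 = 17.

17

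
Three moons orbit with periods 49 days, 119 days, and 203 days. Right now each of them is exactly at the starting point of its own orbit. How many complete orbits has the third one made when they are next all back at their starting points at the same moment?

119 orbits

All finish a whole number of cycles simultaneously at t = LCM of the periods.
49 = 7^2
119 = 7 × 17
203 = 7 × 29
LCM(49, 119, 203) = 7^2 × 17 × 29 = 24157.
Orbits for period 203: 24157 / 203 = 119.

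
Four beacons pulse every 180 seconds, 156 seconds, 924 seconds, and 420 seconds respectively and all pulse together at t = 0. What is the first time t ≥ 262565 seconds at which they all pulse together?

360360 seconds

Joint pulses occur at multiples of LCM(180, 156, 924, 420).
180 = 2^2 × 3^2 × 5
156 = 2^2 × 3 × 13
924 = 2^2 × 3 × 7 × 11
420 = 2^2 × 3 × 5 × 7
LCM(180, 156, 924, 420) = 2^2 × 3^2 × 5 × 7 × 11 × 13 = 180180.
Smallest multiple of 180180 that is ≥ 262565: ⌈262565/180180⌉ × 180180 = 2 × 180180 = 360360.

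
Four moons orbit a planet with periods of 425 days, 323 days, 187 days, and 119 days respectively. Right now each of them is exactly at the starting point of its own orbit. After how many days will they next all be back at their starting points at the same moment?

We need the least common multiple of the intervals.
425 = 5^2 × 17
323 = 17 × 19
187 = 11 × 17
119 = 7 × 17
LCM(425, 323, 187, 119) = 5^2 × 7 × 11 × 17 × 19 = 621775.

621775 days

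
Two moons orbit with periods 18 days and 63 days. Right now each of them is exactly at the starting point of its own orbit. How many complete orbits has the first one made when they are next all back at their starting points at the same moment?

All finish a whole number of cycles simultaneously at t = LCM of the periods.
18 = 2 × 3^2
63 = 3^2 × 7
LCM(18, 63) = 2 × 3^2 × 7 = 126.
Orbits for period 18: 126 / 18 = 7.

7 orbits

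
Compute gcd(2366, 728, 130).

26

2366 = 2 × 7 × 13^2
728 = 2^3 × 7 × 13
130 = 2 × 5 × 13
gcd(2366, 728, 130) = 2 × 13 = 26.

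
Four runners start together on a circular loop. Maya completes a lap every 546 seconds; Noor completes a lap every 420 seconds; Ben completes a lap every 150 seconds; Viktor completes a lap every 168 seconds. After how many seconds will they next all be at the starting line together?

54600 seconds

We need the least common multiple of the intervals.
546 = 2 × 3 × 7 × 13
420 = 2^2 × 3 × 5 × 7
150 = 2 × 3 × 5^2
168 = 2^3 × 3 × 7
LCM(546, 420, 150, 168) = 2^3 × 3 × 5^2 × 7 × 13 = 54600.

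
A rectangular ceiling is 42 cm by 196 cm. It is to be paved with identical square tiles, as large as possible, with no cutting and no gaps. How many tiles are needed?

42

Tile side = gcd(42, 196).
42 = 2 × 3 × 7
196 = 2^2 × 7^2
gcd(42, 196) = 2 × 7 = 14.
Tiles: (42/14) × (196/14) = 3 × 14 = 42.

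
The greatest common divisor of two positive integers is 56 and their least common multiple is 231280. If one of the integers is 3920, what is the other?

3304

For two integers, gcd × lcm = product, so the other is (56 × 231280) / 3920 = 12951680 / 3920 = 3304.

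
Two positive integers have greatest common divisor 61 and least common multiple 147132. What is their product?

8975052

For any two positive integers, gcd × lcm = product = 61 × 147132 = 8975052.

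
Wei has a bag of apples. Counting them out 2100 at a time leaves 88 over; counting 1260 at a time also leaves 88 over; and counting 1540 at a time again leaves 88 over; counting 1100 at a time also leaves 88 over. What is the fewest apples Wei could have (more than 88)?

N − 88 must be a common multiple of 2100, 1260, 1540, and 1100.
2100 = 2^2 × 3 × 5^2 × 7
1260 = 2^2 × 3^2 × 5 × 7
1540 = 2^2 × 5 × 7 × 11
1100 = 2^2 × 5^2 × 11
LCM(2100, 1260, 1540, 1100) = 2^2 × 3^2 × 5^2 × 7 × 11 = 69300.
Smallest N > 88 is LCM + 88 = 69300 + 88 = 69388.

69388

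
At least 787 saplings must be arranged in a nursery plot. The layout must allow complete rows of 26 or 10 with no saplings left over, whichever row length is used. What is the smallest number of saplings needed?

910

The number of saplings must be a common multiple of 26 and 10, so a multiple of their LCM.
26 = 2 × 13
10 = 2 × 5
LCM(26, 10) = 2 × 5 × 13 = 130.
Smallest multiple of 130 that is ≥ 787: ⌈787/130⌉ × 130 = 7 × 130 = 910.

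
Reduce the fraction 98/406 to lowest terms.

7/29

98 = 2 × 7^2
406 = 2 × 7 × 29
gcd(98, 406) = 2 × 7 = 14.
Divide numerator and denominator by 14: 98/406 = 7/29.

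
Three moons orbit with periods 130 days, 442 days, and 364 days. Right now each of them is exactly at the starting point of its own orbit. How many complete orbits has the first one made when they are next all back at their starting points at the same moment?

238 orbits

They are all back at their starting positions together after one LCM of the periods.
130 = 2 × 5 × 13
442 = 2 × 13 × 17
364 = 2^2 × 7 × 13
LCM(130, 442, 364) = 2^2 × 5 × 7 × 13 × 17 = 30940.
Orbits for period 130: 30940 / 130 = 238.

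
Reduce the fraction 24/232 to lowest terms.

24 = 2^3 × 3
232 = 2^3 × 29
gcd(24, 232) = 2^3 = 8.
Divide numerator and denominator by 8: 24/232 = 3/29.

3/29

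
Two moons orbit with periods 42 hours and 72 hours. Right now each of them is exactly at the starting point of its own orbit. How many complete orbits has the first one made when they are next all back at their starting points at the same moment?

They are all back at their starting positions together after one LCM of the periods.
42 = 2 × 3 × 7
72 = 2^3 × 3^2
LCM(42, 72) = 2^3 × 3^2 × 7 = 504.
Orbits for period 42: 504 / 42 = 12.

12 orbits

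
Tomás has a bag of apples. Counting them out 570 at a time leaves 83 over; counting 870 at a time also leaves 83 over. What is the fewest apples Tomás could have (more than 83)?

16613

N − 83 must be a common multiple of 570 and 870.
570 = 2 × 3 × 5 × 19
870 = 2 × 3 × 5 × 29
LCM(570, 870) = 2 × 3 × 5 × 19 × 29 = 16530.
Smallest N > 83 is LCM + 83 = 16530 + 83 = 16613.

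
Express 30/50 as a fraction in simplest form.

30 = 2 × 3 × 5
50 = 2 × 5^2
gcd(30, 50) = 2 × 5 = 10.
Divide numerator and denominator by 10: 30/50 = 3/5.

3/5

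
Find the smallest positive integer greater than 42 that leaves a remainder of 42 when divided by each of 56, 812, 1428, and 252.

248514

N − 42 must be a common multiple of 56, 812, 1428, and 252.
56 = 2^3 × 7
812 = 2^2 × 7 × 29
1428 = 2^2 × 3 × 7 × 17
252 = 2^2 × 3^2 × 7
LCM(56, 812, 1428, 252) = 2^3 × 3^2 × 7 × 17 × 29 = 248472.
Smallest N > 42 is LCM + 42 = 248472 + 42 = 248514.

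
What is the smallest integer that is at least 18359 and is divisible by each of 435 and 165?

The integer must be a common multiple of 435 and 165, so a multiple of their LCM.
435 = 3 × 5 × 29
165 = 3 × 5 × 11
LCM(435, 165) = 3 × 5 × 11 × 29 = 4785.
Smallest multiple of 4785 that is ≥ 18359: ⌈18359/4785⌉ × 4785 = 4 × 4785 = 19140.

19140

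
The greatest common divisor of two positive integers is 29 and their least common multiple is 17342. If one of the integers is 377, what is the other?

1334

For two integers, gcd × lcm = product, so the other is (29 × 17342) / 377 = 502918 / 377 = 1334.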